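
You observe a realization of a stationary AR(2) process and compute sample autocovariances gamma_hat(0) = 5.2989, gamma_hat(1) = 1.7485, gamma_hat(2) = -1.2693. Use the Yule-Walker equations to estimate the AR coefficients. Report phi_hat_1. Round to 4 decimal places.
\hat\phi_{1} = 0.4590

The Yule-Walker equations for an AR(p) process read, in matrix form,
  Gamma_p phi = r_p,   with   (Gamma_p)_{ij} = gamma(|i - j|),
                       (r_p)_i = gamma(i),   i,j = 1..p.
Substitute the sample gammas (Toeplitz matrix and right-hand side of size 2):
  Gamma_p = [[5.2989, 1.7485], [1.7485, 5.2989]]
  r_p     = [1.7485, -1.2693]
Written out:
  5.2989 phi_1 + 1.7485 phi_2 = 1.7485
  1.7485 phi_1 + 5.2989 phi_2 = -1.2693
Solve by Cramer's rule:
  det = gamma(0)^2 - gamma(1)^2 = (5.2989)^2 - (1.7485)^2 = 28.07834121 - 3.05725225 = 25.02108896
  phi_hat_1 = [gamma(1) gamma(0) - gamma(1) gamma(2)] / det = [(1.7485)(5.2989) - (1.7485)(-1.2693)] / 25.02108896 = 11.4844977 / 25.02108896 = 0.459
  phi_hat_2 = [gamma(0) gamma(2) - gamma(1)^2] / det = [(5.2989)(-1.2693) - (1.7485)^2] / 25.02108896 = -9.78314602 / 25.02108896 = -0.391
So phi_hat = [0.4590, -0.3910].
Therefore phi_hat_1 = 0.4590.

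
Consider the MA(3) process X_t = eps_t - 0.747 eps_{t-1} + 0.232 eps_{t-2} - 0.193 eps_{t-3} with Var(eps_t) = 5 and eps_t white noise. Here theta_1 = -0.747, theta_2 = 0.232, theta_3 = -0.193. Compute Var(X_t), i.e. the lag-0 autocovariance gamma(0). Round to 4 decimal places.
\gamma(0) = 8.2454

For an MA(q) process X_t = eps_t + sum_i theta_i eps_{t-i} with
Var(eps_t) = sigma^2, the variance is
  gamma(0) = sigma^2 * (1 + sum_i theta_i^2).
  sum_i theta_i^2 = (-0.747)^2 + (0.232)^2 + (-0.193)^2 = 0.558009 + 0.053824 + 0.037249 = 0.649082.
  gamma(0) = 5 * (1 + 0.649082) = 5 * 1.649082 = 8.24541, which rounds to 8.2454.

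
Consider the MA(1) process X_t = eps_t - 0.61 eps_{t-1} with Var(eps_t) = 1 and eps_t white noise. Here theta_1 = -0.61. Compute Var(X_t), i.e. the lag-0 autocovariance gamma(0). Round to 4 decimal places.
\gamma(0) = 1.3721

For an MA(q) process X_t = eps_t + sum_i theta_i eps_{t-i} with
Var(eps_t) = sigma^2, the variance is
  gamma(0) = sigma^2 * (1 + sum_i theta_i^2).
  sum_i theta_i^2 = (-0.61)^2 = 0.3721.
  gamma(0) = 1 * (1 + 0.3721) = 1 * 1.3721 = 1.3721.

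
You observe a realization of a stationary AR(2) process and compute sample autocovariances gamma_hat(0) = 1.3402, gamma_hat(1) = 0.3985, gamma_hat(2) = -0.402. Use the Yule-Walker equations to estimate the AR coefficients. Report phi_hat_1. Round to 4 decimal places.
\hat\phi_{1} = 0.4240

The Yule-Walker equations for an AR(p) process read, in matrix form,
  Gamma_p phi = r_p,   with   (Gamma_p)_{ij} = gamma(|i - j|),
                       (r_p)_i = gamma(i),   i,j = 1..p.
Substitute the sample gammas (Toeplitz matrix and right-hand side of size 2):
  Gamma_p = [[1.3402, 0.3985], [0.3985, 1.3402]]
  r_p     = [0.3985, -0.402]
Written out:
  1.3402 phi_1 + 0.3985 phi_2 = 0.3985
  0.3985 phi_1 + 1.3402 phi_2 = -0.402
Solve by Cramer's rule:
  det = gamma(0)^2 - gamma(1)^2 = (1.3402)^2 - (0.3985)^2 = 1.79613604 - 0.15880225 = 1.63733379
  phi_hat_1 = [gamma(1) gamma(0) - gamma(1) gamma(2)] / det = [(0.3985)(1.3402) - (0.3985)(-0.402)] / 1.63733379 = 0.6942667 / 1.63733379 = 0.424
  phi_hat_2 = [gamma(0) gamma(2) - gamma(1)^2] / det = [(1.3402)(-0.402) - (0.3985)^2] / 1.63733379 = -0.69756265 / 1.63733379 = -0.426
So phi_hat = [0.4240, -0.4260].
Therefore phi_hat_1 = 0.4240.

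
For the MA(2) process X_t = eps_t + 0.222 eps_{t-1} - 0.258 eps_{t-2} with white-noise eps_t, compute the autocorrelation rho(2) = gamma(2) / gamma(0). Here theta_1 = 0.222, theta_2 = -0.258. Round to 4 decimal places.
\rho(2) = -0.2312

For an MA(q) process with theta_0 = 1, the autocovariance is
  gamma(k) = sigma^2 * sum_{i=0..q-k} theta_i * theta_{i+k},
and rho(k) = gamma(k) / gamma(0). Sigma^2 cancels.
  numerator   = (1)*(-0.258) = -0.258.
  denominator = (1)^2 + (0.222)^2 + (-0.258)^2 = 1.115848.
  rho(2) = -0.258 / 1.115848 = -0.2312.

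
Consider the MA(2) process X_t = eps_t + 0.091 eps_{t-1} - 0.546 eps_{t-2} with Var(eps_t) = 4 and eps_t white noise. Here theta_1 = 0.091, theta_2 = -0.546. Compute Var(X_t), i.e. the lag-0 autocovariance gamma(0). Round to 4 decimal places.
\gamma(0) = 5.2256

For an MA(q) process X_t = eps_t + sum_i theta_i eps_{t-i} with
Var(eps_t) = sigma^2, the variance is
  gamma(0) = sigma^2 * (1 + sum_i theta_i^2).
  sum_i theta_i^2 = (0.091)^2 + (-0.546)^2 = 0.008281 + 0.298116 = 0.306397.
  gamma(0) = 4 * (1 + 0.306397) = 4 * 1.306397 = 5.225588, which rounds to 5.2256.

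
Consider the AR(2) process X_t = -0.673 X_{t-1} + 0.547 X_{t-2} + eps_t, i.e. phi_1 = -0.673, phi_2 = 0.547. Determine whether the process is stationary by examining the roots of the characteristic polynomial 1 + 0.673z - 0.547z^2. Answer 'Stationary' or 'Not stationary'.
\text{Not stationary}

The AR(p) characteristic polynomial is P(z) = 1 + 0.673z - 0.547z^2.
Stationarity requires all roots to lie outside the unit circle, i.e. |z| > 1 for every root.
Set 1 + (0.673) z + (-0.547) z^2 = 0, i.e. a z^2 + b z + c = 0 with a = -0.547, b = 0.673, c = 1.
Discriminant D = b^2 - 4ac = (0.673)^2 - 4*(-0.547)*1 = 0.452929 - (-2.188) = 2.640929.
D >= 0, so the roots are real: z = (-b +/- sqrt(D)) / (2a) = (-0.673 +/- 1.625094) / (-1.094).
  z_1 = (-0.673 + 1.625094) / (-1.094) = -0.8703,   |z_1| = 0.8703.
  z_2 = (-0.673 - 1.625094) / (-1.094) = 2.1006,   |z_2| = 2.1006.
Moduli of all roots: 0.8703, 2.1006.
All moduli strictly greater than 1? No.
Verdict: Not stationary.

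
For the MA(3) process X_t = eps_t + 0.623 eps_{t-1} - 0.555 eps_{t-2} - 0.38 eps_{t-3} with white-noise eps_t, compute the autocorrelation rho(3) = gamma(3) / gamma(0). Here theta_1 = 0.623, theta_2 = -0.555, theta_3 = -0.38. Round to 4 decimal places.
\rho(3) = -0.2065

For an MA(q) process with theta_0 = 1, the autocovariance is
  gamma(k) = sigma^2 * sum_{i=0..q-k} theta_i * theta_{i+k},
and rho(k) = gamma(k) / gamma(0). Sigma^2 cancels.
  numerator   = (1)*(-0.38) = -0.38.
  denominator = (1)^2 + (0.623)^2 + (-0.555)^2 + (-0.38)^2 = 1.840554.
  rho(3) = -0.38 / 1.840554 = -0.2065.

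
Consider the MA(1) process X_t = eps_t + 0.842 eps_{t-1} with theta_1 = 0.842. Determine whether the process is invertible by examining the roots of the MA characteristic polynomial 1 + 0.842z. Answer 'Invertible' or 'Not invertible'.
\text{Invertible}

The MA(q) characteristic polynomial is P(z) = 1 + 0.842z.
Invertibility requires all roots to lie outside the unit circle, i.e. |z| > 1 for every root.
This is linear in z: 1 + (0.842) z = 0  =>  z = -1/(0.842) = -1.187648,  |z| = 1.187648.
Moduli of all roots: 1.1876.
All moduli strictly greater than 1? Yes.
Verdict: Invertible.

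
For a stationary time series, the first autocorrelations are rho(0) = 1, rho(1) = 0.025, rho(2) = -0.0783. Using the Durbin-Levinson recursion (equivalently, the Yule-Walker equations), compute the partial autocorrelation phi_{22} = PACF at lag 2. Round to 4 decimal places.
\phi_{22} = -0.0790

The PACF at lag k is phi_{kk}, the last component of the solution
to the Yule-Walker system G_k phi = r_k where
  (G_k)_{ij} = rho(|i - j|), (r_k)_i = rho(i), i,j = 1..k.
Equivalently, Durbin-Levinson gives phi_{kk} iteratively:
  phi_{11} = rho(1)
  phi_{kk} = [rho(k) - sum_{j=1..k-1} phi_{k-1,j} rho(k-j)]
            / [1 - sum_{j=1..k-1} phi_{k-1,j} rho(j)],
  phi_{k,j} = phi_{k-1,j} - phi_{kk} phi_{k-1,k-j},  j = 1..k-1.
Step k = 1:
  phi_11 = rho(1) = 0.025.
Step k = 2:
  phi_22 = [rho(2) - phi_11 rho(1)] / [1 - phi_11 rho(1)] = [-0.0783 - (0.025)(0.025)] / [1 - (0.025)(0.025)]
         = -0.078925 / 0.999375 = -0.079.
Therefore phi_{22} = -0.0790.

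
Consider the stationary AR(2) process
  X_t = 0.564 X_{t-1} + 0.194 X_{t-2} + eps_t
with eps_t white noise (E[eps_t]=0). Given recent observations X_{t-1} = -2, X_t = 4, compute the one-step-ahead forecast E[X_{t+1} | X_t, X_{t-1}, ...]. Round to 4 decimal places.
E[X_{t+1} \mid \mathcal F_t] = 1.8680

For an AR(p) model X_t = c + sum_i phi_i X_{t-i} + eps_t, the
one-step-ahead conditional mean is
  E[X_{t+1} | X_t, ...] = c + sum_i phi_i X_{t+1-i}.
Substitute known values:
  E[X_{t+1} | ...] = (0.564) * (4) + (0.194) * (-2)
                   = 1.8680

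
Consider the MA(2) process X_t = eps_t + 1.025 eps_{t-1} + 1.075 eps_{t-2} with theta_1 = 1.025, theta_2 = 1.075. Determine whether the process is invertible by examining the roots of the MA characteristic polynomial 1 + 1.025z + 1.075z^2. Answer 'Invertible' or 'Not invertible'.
\text{Not invertible}

The MA(q) characteristic polynomial is P(z) = 1 + 1.025z + 1.075z^2.
Invertibility requires all roots to lie outside the unit circle, i.e. |z| > 1 for every root.
Set 1 + (1.025) z + (1.075) z^2 = 0, i.e. a z^2 + b z + c = 0 with a = 1.075, b = 1.025, c = 1.
Discriminant D = b^2 - 4ac = (1.025)^2 - 4*(1.075)*1 = 1.050625 - (4.3) = -3.249375.
D < 0, so the roots are the complex-conjugate pair z = (-b +/- i sqrt(-D)) / (2a) = -0.4767 +/- 0.8384i.
For a conjugate pair |z|^2 = z * conj(z) = (product of roots) = c/a = 1/(1.075) = 0.930233, so |z| = sqrt(0.930233) = 0.9645 for both roots.
Moduli of all roots: 0.9645, 0.9645.
All moduli strictly greater than 1? No.
Verdict: Not invertible.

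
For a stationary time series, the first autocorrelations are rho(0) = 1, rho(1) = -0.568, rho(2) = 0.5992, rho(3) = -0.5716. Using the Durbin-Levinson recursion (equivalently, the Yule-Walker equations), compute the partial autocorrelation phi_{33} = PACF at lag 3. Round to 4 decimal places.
\phi_{33} = -0.2450

The PACF at lag k is phi_{kk}, the last component of the solution
to the Yule-Walker system G_k phi = r_k where
  (G_k)_{ij} = rho(|i - j|), (r_k)_i = rho(i), i,j = 1..k.
Equivalently, Durbin-Levinson gives phi_{kk} iteratively:
  phi_{11} = rho(1)
  phi_{kk} = [rho(k) - sum_{j=1..k-1} phi_{k-1,j} rho(k-j)]
            / [1 - sum_{j=1..k-1} phi_{k-1,j} rho(j)],
  phi_{k,j} = phi_{k-1,j} - phi_{kk} phi_{k-1,k-j},  j = 1..k-1.
Step k = 1:
  phi_11 = rho(1) = -0.568.
Step k = 2:
  phi_22 = [rho(2) - phi_11 rho(1)] / [1 - phi_11 rho(1)] = [0.5992 - (-0.568)(-0.568)] / [1 - (-0.568)(-0.568)]
         = 0.276576 / 0.677376 = 0.408305.
  Update: phi_21 = phi_11 - phi_22 phi_11 = -0.568 - (0.408305)(-0.568) = -0.336083.
Step k = 3:
  phi_33 = [rho(3) - phi_21 rho(2) - phi_22 rho(1)] / [1 - phi_21 rho(1) - phi_22 rho(2)]
    numerator   = -0.5716 - (-0.336083)(0.5992) - (0.408305)(-0.568) = -0.13830197
    denominator = 1 - (-0.336083)(-0.568) - (0.408305)(0.5992) = 0.56444864
  phi_33 = -0.13830197 / 0.56444864 = -0.245.
Therefore phi_{33} = -0.2450.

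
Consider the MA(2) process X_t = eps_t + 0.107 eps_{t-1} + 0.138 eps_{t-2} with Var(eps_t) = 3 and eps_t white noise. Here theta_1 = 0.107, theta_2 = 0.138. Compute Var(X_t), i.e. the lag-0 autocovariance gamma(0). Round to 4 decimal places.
\gamma(0) = 3.0915

For an MA(q) process X_t = eps_t + sum_i theta_i eps_{t-i} with
Var(eps_t) = sigma^2, the variance is
  gamma(0) = sigma^2 * (1 + sum_i theta_i^2).
  sum_i theta_i^2 = (0.107)^2 + (0.138)^2 = 0.011449 + 0.019044 = 0.030493.
  gamma(0) = 3 * (1 + 0.030493) = 3 * 1.030493 = 3.091479, which rounds to 3.0915.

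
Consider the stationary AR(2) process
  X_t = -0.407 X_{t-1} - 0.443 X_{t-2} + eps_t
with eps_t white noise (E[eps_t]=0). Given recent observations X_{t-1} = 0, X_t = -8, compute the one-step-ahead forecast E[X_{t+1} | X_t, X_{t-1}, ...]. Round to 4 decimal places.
E[X_{t+1} \mid \mathcal F_t] = 3.2560

For an AR(p) model X_t = c + sum_i phi_i X_{t-i} + eps_t, the
one-step-ahead conditional mean is
  E[X_{t+1} | X_t, ...] = c + sum_i phi_i X_{t+1-i}.
Substitute known values:
  E[X_{t+1} | ...] = (-0.407) * (-8) + (-0.443) * (0)
                   = 3.2560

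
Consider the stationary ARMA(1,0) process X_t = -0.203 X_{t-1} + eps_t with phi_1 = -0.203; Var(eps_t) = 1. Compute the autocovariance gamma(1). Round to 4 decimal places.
\gamma(1) = -0.2117

Multiply the model equation by X_{t-k} and take expectations. With theta_0 = psi_0 = 1 and psi_j the MA(infinity) weights, this gives
  gamma(k) - sum_i phi_i gamma(k-i) = c_k,
  c_k = sigma^2 * sum_{j=k..q} theta_j psi_{j-k}   (c_k = 0 for k > q),
using gamma(-m) = gamma(m).
Pure AR (q = 0): c_0 = sigma^2 = 1, c_k = 0 for k >= 1.
Equations for k = 0 and k = 1 (AR order 1):
  gamma(0) = phi_1 gamma(1) + c_0
  gamma(1) = phi_1 gamma(0) + c_1
Substituting the second into the first: gamma(0) (1 - phi_1^2) = c_0 + phi_1 c_1, so
  gamma(0) = c_0 / (1 - phi_1^2) = 1 / (1 - (-0.203)^2) = 1 / 0.958791 = 1.04298.
  gamma(1) = phi_1 gamma(0) = (-0.203)(1.04298) = -0.211725.
Therefore gamma(1) = -0.2117 (to 4 decimal places).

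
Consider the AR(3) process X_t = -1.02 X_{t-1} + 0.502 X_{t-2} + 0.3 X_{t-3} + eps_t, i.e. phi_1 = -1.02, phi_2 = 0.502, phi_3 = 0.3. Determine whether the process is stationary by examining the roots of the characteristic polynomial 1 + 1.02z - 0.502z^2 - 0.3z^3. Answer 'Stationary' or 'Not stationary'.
\text{Not stationary}

The AR(p) characteristic polynomial is P(z) = 1 + 1.02z - 0.502z^2 - 0.3z^3.
Stationarity requires all roots to lie outside the unit circle, i.e. |z| > 1 for every root.
Degree 3: look for a simple real root z0 first, then factor out (1 - z/z0) and solve the remaining quadratic.
Testing z0 = -2.5: P(-2.5) = 1 + (1.02)(-2.5) + (-0.502)(-2.5)^2 + (-0.3)(-2.5)^3
  = 1 + (-2.55) + (-3.1375) + (4.6875) = 0.  So z_0 = -2.5 is a root, |z_0| = 2.5.
Divide out the factor (1 + 0.4 z) = (1 - z/z0) (since 1/z0 = -0.4):
  P(z) = (1 + 0.4 z)(1 + (0.62) z + (-0.75) z^2)
  [check: z-coef 0.62 - (-0.4) = 1.02; z^2-coef -0.75 - (-0.4)(0.62) = -0.502; z^3-coef -(-0.4)(-0.75) = -0.3.]
Remaining roots from the quadratic factor 1 + (0.62) z + (-0.75) z^2:
  Set 1 + (0.62) z + (-0.75) z^2 = 0, i.e. a z^2 + b z + c = 0 with a = -0.75, b = 0.62, c = 1.
  Discriminant D = b^2 - 4ac = (0.62)^2 - 4*(-0.75)*1 = 0.3844 - (-3) = 3.3844.
  D >= 0, so the roots are real: z = (-b +/- sqrt(D)) / (2a) = (-0.62 +/- 1.839674) / (-1.5).
    z_1 = (-0.62 + 1.839674) / (-1.5) = -0.8131,   |z_1| = 0.8131.
    z_2 = (-0.62 - 1.839674) / (-1.5) = 1.6398,   |z_2| = 1.6398.
Moduli of all roots: 2.5000, 0.8131, 1.6398.
All moduli strictly greater than 1? No.
Verdict: Not stationary.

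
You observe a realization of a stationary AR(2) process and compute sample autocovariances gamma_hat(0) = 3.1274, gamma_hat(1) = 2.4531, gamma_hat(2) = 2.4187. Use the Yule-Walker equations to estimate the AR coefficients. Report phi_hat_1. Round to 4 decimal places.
\hat\phi_{1} = 0.4620

The Yule-Walker equations for an AR(p) process read, in matrix form,
  Gamma_p phi = r_p,   with   (Gamma_p)_{ij} = gamma(|i - j|),
                       (r_p)_i = gamma(i),   i,j = 1..p.
Substitute the sample gammas (Toeplitz matrix and right-hand side of size 2):
  Gamma_p = [[3.1274, 2.4531], [2.4531, 3.1274]]
  r_p     = [2.4531, 2.4187]
Written out:
  3.1274 phi_1 + 2.4531 phi_2 = 2.4531
  2.4531 phi_1 + 3.1274 phi_2 = 2.4187
Solve by Cramer's rule:
  det = gamma(0)^2 - gamma(1)^2 = (3.1274)^2 - (2.4531)^2 = 9.78063076 - 6.01769961 = 3.76293115
  phi_hat_1 = [gamma(1) gamma(0) - gamma(1) gamma(2)] / det = [(2.4531)(3.1274) - (2.4531)(2.4187)] / 3.76293115 = 1.73851197 / 3.76293115 = 0.462
  phi_hat_2 = [gamma(0) gamma(2) - gamma(1)^2] / det = [(3.1274)(2.4187) - (2.4531)^2] / 3.76293115 = 1.54654277 / 3.76293115 = 0.411
So phi_hat = [0.4620, 0.4110].
Therefore phi_hat_1 = 0.4620.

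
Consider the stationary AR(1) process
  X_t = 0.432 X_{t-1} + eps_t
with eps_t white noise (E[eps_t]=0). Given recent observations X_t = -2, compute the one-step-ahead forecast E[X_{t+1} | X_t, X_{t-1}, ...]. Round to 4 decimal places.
E[X_{t+1} \mid \mathcal F_t] = -0.8640

For an AR(p) model X_t = c + sum_i phi_i X_{t-i} + eps_t, the
one-step-ahead conditional mean is
  E[X_{t+1} | X_t, ...] = c + sum_i phi_i X_{t+1-i}.
Substitute known values:
  E[X_{t+1} | ...] = (0.432) * (-2)
                   = -0.8640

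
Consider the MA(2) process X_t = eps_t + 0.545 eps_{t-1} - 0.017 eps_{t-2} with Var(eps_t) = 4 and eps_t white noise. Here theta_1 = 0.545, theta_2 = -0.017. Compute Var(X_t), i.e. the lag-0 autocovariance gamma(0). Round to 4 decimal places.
\gamma(0) = 5.1893

For an MA(q) process X_t = eps_t + sum_i theta_i eps_{t-i} with
Var(eps_t) = sigma^2, the variance is
  gamma(0) = sigma^2 * (1 + sum_i theta_i^2).
  sum_i theta_i^2 = (0.545)^2 + (-0.017)^2 = 0.297025 + 0.000289 = 0.297314.
  gamma(0) = 4 * (1 + 0.297314) = 4 * 1.297314 = 5.189256, which rounds to 5.1893.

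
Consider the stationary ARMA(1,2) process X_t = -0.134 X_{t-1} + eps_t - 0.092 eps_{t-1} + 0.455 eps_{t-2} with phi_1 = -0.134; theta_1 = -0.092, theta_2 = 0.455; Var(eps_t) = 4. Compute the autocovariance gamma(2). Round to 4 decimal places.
\gamma(2) = 2.0171

Multiply the model equation by X_{t-k} and take expectations. With theta_0 = psi_0 = 1 and psi_j the MA(infinity) weights, this gives
  gamma(k) - sum_i phi_i gamma(k-i) = c_k,
  c_k = sigma^2 * sum_{j=k..q} theta_j psi_{j-k}   (c_k = 0 for k > q),
using gamma(-m) = gamma(m).
psi-weights needed (psi_j = theta_j + sum_i phi_i psi_{j-i}):
  psi_1 = theta_1 + phi_1 = -0.092 + (-0.134) = -0.226
  psi_2 = theta_2 + phi_1 psi_1 = 0.455 + (-0.134)(-0.226) = 0.485284
Right-hand sides:
  c_0 = sigma^2 (1 + theta_1 psi_1 + theta_2 psi_2) = 4 * (1 + (-0.092)(-0.226) + (0.455)(0.485284)) = 4 * 1.241596 = 4.966385
  c_1 = sigma^2 (theta_1 + theta_2 psi_1) = 4 * (-0.092 + (0.455)(-0.226)) = -0.77932
  c_2 = sigma^2 theta_2 = 4 * (0.455) = 1.82
Equations for k = 0 and k = 1 (AR order 1):
  gamma(0) = phi_1 gamma(1) + c_0
  gamma(1) = phi_1 gamma(0) + c_1
Substituting the second into the first: gamma(0) (1 - phi_1^2) = c_0 + phi_1 c_1, so
  gamma(0) = (c_0 + phi_1 c_1) / (1 - phi_1^2) = (4.966385 + (-0.134)(-0.77932)) / (1 - (-0.134)^2) = 5.070814 / 0.982044 = 5.16353.
  gamma(1) = phi_1 gamma(0) + c_1 = (-0.134)(5.16353) + (-0.77932) = -1.471233.
For k = 2: gamma(2) = phi_1 gamma(1) + c_2
  = (-0.134)(-1.471233) + (1.82) = 2.017145.
Therefore gamma(2) = 2.0171 (to 4 decimal places).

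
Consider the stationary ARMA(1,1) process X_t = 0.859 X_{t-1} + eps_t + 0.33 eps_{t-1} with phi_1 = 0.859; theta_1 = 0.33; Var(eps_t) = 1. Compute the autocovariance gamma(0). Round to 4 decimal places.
\gamma(0) = 6.3934

Multiply the model equation by X_{t-k} and take expectations. With theta_0 = psi_0 = 1 and psi_j the MA(infinity) weights, this gives
  gamma(k) - sum_i phi_i gamma(k-i) = c_k,
  c_k = sigma^2 * sum_{j=k..q} theta_j psi_{j-k}   (c_k = 0 for k > q),
using gamma(-m) = gamma(m).
psi-weights needed (psi_j = theta_j + sum_i phi_i psi_{j-i}):
  psi_1 = theta_1 + phi_1 = 0.33 + (0.859) = 1.189
Right-hand sides:
  c_0 = sigma^2 (1 + theta_1 psi_1) = 1 * (1 + (0.33)(1.189)) = 1 * 1.39237 = 1.39237
  c_1 = sigma^2 theta_1 = 1 * (0.33) = 0.33
  c_2 = 0
Equations for k = 0 and k = 1 (AR order 1):
  gamma(0) = phi_1 gamma(1) + c_0
  gamma(1) = phi_1 gamma(0) + c_1
Substituting the second into the first: gamma(0) (1 - phi_1^2) = c_0 + phi_1 c_1, so
  gamma(0) = (c_0 + phi_1 c_1) / (1 - phi_1^2) = (1.39237 + (0.859)(0.33)) / (1 - (0.859)^2) = 1.67584 / 0.262119 = 6.393432.
Therefore gamma(0) = 6.3934 (to 4 decimal places).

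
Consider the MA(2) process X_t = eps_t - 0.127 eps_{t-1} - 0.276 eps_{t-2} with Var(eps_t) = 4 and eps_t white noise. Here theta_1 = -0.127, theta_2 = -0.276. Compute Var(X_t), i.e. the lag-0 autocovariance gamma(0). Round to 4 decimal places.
\gamma(0) = 4.3692

For an MA(q) process X_t = eps_t + sum_i theta_i eps_{t-i} with
Var(eps_t) = sigma^2, the variance is
  gamma(0) = sigma^2 * (1 + sum_i theta_i^2).
  sum_i theta_i^2 = (-0.127)^2 + (-0.276)^2 = 0.016129 + 0.076176 = 0.092305.
  gamma(0) = 4 * (1 + 0.092305) = 4 * 1.092305 = 4.36922, which rounds to 4.3692.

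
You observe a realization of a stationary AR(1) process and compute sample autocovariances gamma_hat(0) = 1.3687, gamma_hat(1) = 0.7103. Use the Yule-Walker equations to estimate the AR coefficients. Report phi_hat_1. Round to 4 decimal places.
\hat\phi_{1} = 0.5190

The Yule-Walker equations for an AR(p) process read, in matrix form,
  Gamma_p phi = r_p,   with   (Gamma_p)_{ij} = gamma(|i - j|),
                       (r_p)_i = gamma(i),   i,j = 1..p.
Substitute the sample gammas (Toeplitz matrix and right-hand side of size 1):
  Gamma_p = [[1.3687]]
  r_p     = [0.7103]
With p = 1 this is the single equation gamma(0) phi_1 = gamma(1):
  phi_hat_1 = gamma(1) / gamma(0) = 0.7103 / 1.3687 = 0.5190.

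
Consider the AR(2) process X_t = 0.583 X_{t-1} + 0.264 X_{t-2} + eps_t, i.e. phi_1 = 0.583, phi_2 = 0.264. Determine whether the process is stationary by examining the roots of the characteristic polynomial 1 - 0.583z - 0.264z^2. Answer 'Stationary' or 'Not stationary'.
\text{Stationary}

The AR(p) characteristic polynomial is P(z) = 1 - 0.583z - 0.264z^2.
Stationarity requires all roots to lie outside the unit circle, i.e. |z| > 1 for every root.
Set 1 + (-0.583) z + (-0.264) z^2 = 0, i.e. a z^2 + b z + c = 0 with a = -0.264, b = -0.583, c = 1.
Discriminant D = b^2 - 4ac = (-0.583)^2 - 4*(-0.264)*1 = 0.339889 - (-1.056) = 1.395889.
D >= 0, so the roots are real: z = (-b +/- sqrt(D)) / (2a) = (0.583 +/- 1.181477) / (-0.528).
  z_1 = (0.583 + 1.181477) / (-0.528) = -3.3418,   |z_1| = 3.3418.
  z_2 = (0.583 - 1.181477) / (-0.528) = 1.1335,   |z_2| = 1.1335.
Moduli of all roots: 3.3418, 1.1335.
All moduli strictly greater than 1? Yes.
Verdict: Stationary.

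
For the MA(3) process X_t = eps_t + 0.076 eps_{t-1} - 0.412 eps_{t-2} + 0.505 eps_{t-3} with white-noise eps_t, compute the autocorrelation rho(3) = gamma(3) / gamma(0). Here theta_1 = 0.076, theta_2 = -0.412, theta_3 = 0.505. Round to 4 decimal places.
\rho(3) = 0.3530

For an MA(q) process with theta_0 = 1, the autocovariance is
  gamma(k) = sigma^2 * sum_{i=0..q-k} theta_i * theta_{i+k},
and rho(k) = gamma(k) / gamma(0). Sigma^2 cancels.
  numerator   = (1)*(0.505) = 0.505.
  denominator = (1)^2 + (0.076)^2 + (-0.412)^2 + (0.505)^2 = 1.430545.
  rho(3) = 0.505 / 1.430545 = 0.3530.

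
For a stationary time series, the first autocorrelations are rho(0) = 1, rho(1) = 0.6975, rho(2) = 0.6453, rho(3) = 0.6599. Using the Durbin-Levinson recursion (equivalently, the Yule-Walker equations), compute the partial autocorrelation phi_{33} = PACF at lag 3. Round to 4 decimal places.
\phi_{33} = 0.2870

The PACF at lag k is phi_{kk}, the last component of the solution
to the Yule-Walker system G_k phi = r_k where
  (G_k)_{ij} = rho(|i - j|), (r_k)_i = rho(i), i,j = 1..k.
Equivalently, Durbin-Levinson gives phi_{kk} iteratively:
  phi_{11} = rho(1)
  phi_{kk} = [rho(k) - sum_{j=1..k-1} phi_{k-1,j} rho(k-j)]
            / [1 - sum_{j=1..k-1} phi_{k-1,j} rho(j)],
  phi_{k,j} = phi_{k-1,j} - phi_{kk} phi_{k-1,k-j},  j = 1..k-1.
Step k = 1:
  phi_11 = rho(1) = 0.6975.
Step k = 2:
  phi_22 = [rho(2) - phi_11 rho(1)] / [1 - phi_11 rho(1)] = [0.6453 - (0.6975)(0.6975)] / [1 - (0.6975)(0.6975)]
         = 0.15879375 / 0.51349375 = 0.309242.
  Update: phi_21 = phi_11 - phi_22 phi_11 = 0.6975 - (0.309242)(0.6975) = 0.481804.
Step k = 3:
  phi_33 = [rho(3) - phi_21 rho(2) - phi_22 rho(1)] / [1 - phi_21 rho(1) - phi_22 rho(2)]
    numerator   = 0.6599 - (0.481804)(0.6453) - (0.309242)(0.6975) = 0.13329581
    denominator = 1 - (0.481804)(0.6975) - (0.309242)(0.6453) = 0.46438808
  phi_33 = 0.13329581 / 0.46438808 = 0.287.
Therefore phi_{33} = 0.2870.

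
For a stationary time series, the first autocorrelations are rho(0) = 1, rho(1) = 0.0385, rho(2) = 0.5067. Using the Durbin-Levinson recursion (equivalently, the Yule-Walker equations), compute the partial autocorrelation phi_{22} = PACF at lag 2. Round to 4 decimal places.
\phi_{22} = 0.5060

The PACF at lag k is phi_{kk}, the last component of the solution
to the Yule-Walker system G_k phi = r_k where
  (G_k)_{ij} = rho(|i - j|), (r_k)_i = rho(i), i,j = 1..k.
Equivalently, Durbin-Levinson gives phi_{kk} iteratively:
  phi_{11} = rho(1)
  phi_{kk} = [rho(k) - sum_{j=1..k-1} phi_{k-1,j} rho(k-j)]
            / [1 - sum_{j=1..k-1} phi_{k-1,j} rho(j)],
  phi_{k,j} = phi_{k-1,j} - phi_{kk} phi_{k-1,k-j},  j = 1..k-1.
Step k = 1:
  phi_11 = rho(1) = 0.0385.
Step k = 2:
  phi_22 = [rho(2) - phi_11 rho(1)] / [1 - phi_11 rho(1)] = [0.5067 - (0.0385)(0.0385)] / [1 - (0.0385)(0.0385)]
         = 0.50521775 / 0.99851775 = 0.506.
Therefore phi_{22} = 0.5060.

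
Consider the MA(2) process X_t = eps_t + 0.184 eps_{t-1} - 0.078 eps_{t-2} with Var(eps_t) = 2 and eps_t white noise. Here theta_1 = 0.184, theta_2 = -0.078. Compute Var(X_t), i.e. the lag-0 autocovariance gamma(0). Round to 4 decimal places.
\gamma(0) = 2.0799

For an MA(q) process X_t = eps_t + sum_i theta_i eps_{t-i} with
Var(eps_t) = sigma^2, the variance is
  gamma(0) = sigma^2 * (1 + sum_i theta_i^2).
  sum_i theta_i^2 = (0.184)^2 + (-0.078)^2 = 0.033856 + 0.006084 = 0.03994.
  gamma(0) = 2 * (1 + 0.03994) = 2 * 1.03994 = 2.07988, which rounds to 2.0799.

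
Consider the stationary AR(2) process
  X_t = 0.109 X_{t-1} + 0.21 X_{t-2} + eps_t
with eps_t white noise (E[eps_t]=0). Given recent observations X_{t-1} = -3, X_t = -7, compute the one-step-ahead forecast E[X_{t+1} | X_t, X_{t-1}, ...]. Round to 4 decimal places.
E[X_{t+1} \mid \mathcal F_t] = -1.3930

For an AR(p) model X_t = c + sum_i phi_i X_{t-i} + eps_t, the
one-step-ahead conditional mean is
  E[X_{t+1} | X_t, ...] = c + sum_i phi_i X_{t+1-i}.
Substitute known values:
  E[X_{t+1} | ...] = (0.109) * (-7) + (0.21) * (-3)
                   = -1.3930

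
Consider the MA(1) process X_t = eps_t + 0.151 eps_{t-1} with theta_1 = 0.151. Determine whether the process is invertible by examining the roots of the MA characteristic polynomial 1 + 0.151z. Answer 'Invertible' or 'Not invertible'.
\text{Invertible}

The MA(q) characteristic polynomial is P(z) = 1 + 0.151z.
Invertibility requires all roots to lie outside the unit circle, i.e. |z| > 1 for every root.
This is linear in z: 1 + (0.151) z = 0  =>  z = -1/(0.151) = -6.622517,  |z| = 6.622517.
Moduli of all roots: 6.6225.
All moduli strictly greater than 1? Yes.
Verdict: Invertible.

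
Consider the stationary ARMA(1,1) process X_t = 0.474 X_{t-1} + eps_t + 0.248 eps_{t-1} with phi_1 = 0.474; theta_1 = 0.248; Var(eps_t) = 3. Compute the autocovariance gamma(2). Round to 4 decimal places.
\gamma(2) = 1.4799

Multiply the model equation by X_{t-k} and take expectations. With theta_0 = psi_0 = 1 and psi_j the MA(infinity) weights, this gives
  gamma(k) - sum_i phi_i gamma(k-i) = c_k,
  c_k = sigma^2 * sum_{j=k..q} theta_j psi_{j-k}   (c_k = 0 for k > q),
using gamma(-m) = gamma(m).
psi-weights needed (psi_j = theta_j + sum_i phi_i psi_{j-i}):
  psi_1 = theta_1 + phi_1 = 0.248 + (0.474) = 0.722
Right-hand sides:
  c_0 = sigma^2 (1 + theta_1 psi_1) = 3 * (1 + (0.248)(0.722)) = 3 * 1.179056 = 3.537168
  c_1 = sigma^2 theta_1 = 3 * (0.248) = 0.744
  c_2 = 0
Equations for k = 0 and k = 1 (AR order 1):
  gamma(0) = phi_1 gamma(1) + c_0
  gamma(1) = phi_1 gamma(0) + c_1
Substituting the second into the first: gamma(0) (1 - phi_1^2) = c_0 + phi_1 c_1, so
  gamma(0) = (c_0 + phi_1 c_1) / (1 - phi_1^2) = (3.537168 + (0.474)(0.744)) / (1 - (0.474)^2) = 3.889824 / 0.775324 = 5.01703.
  gamma(1) = phi_1 gamma(0) + c_1 = (0.474)(5.01703) + (0.744) = 3.122072.
For k = 2 (> q): gamma(2) = phi_1 gamma(1) = (0.474)(3.122072) = 1.479862.
Therefore gamma(2) = 1.4799 (to 4 decimal places).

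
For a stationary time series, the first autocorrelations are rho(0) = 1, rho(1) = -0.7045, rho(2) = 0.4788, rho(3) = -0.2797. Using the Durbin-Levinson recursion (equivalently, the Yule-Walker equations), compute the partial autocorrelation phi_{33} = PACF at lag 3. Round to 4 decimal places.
\phi_{33} = 0.0891

The PACF at lag k is phi_{kk}, the last component of the solution
to the Yule-Walker system G_k phi = r_k where
  (G_k)_{ij} = rho(|i - j|), (r_k)_i = rho(i), i,j = 1..k.
Equivalently, Durbin-Levinson gives phi_{kk} iteratively:
  phi_{11} = rho(1)
  phi_{kk} = [rho(k) - sum_{j=1..k-1} phi_{k-1,j} rho(k-j)]
            / [1 - sum_{j=1..k-1} phi_{k-1,j} rho(j)],
  phi_{k,j} = phi_{k-1,j} - phi_{kk} phi_{k-1,k-j},  j = 1..k-1.
Step k = 1:
  phi_11 = rho(1) = -0.7045.
Step k = 2:
  phi_22 = [rho(2) - phi_11 rho(1)] / [1 - phi_11 rho(1)] = [0.4788 - (-0.7045)(-0.7045)] / [1 - (-0.7045)(-0.7045)]
         = -0.01752025 / 0.50367975 = -0.034785.
  Update: phi_21 = phi_11 - phi_22 phi_11 = -0.7045 - (-0.034785)(-0.7045) = -0.729006.
Step k = 3:
  phi_33 = [rho(3) - phi_21 rho(2) - phi_22 rho(1)] / [1 - phi_21 rho(1) - phi_22 rho(2)]
    numerator   = -0.2797 - (-0.729006)(0.4788) - (-0.034785)(-0.7045) = 0.04484224
    denominator = 1 - (-0.729006)(-0.7045) - (-0.034785)(0.4788) = 0.50307032
  phi_33 = 0.04484224 / 0.50307032 = 0.0891.
Therefore phi_{33} = 0.0891.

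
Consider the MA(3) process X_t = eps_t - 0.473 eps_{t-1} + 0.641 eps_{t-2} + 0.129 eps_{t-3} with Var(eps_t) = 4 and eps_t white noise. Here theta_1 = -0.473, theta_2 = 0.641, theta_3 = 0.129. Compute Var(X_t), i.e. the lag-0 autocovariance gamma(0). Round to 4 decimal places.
\gamma(0) = 6.6050

For an MA(q) process X_t = eps_t + sum_i theta_i eps_{t-i} with
Var(eps_t) = sigma^2, the variance is
  gamma(0) = sigma^2 * (1 + sum_i theta_i^2).
  sum_i theta_i^2 = (-0.473)^2 + (0.641)^2 + (0.129)^2 = 0.223729 + 0.410881 + 0.016641 = 0.651251.
  gamma(0) = 4 * (1 + 0.651251) = 4 * 1.651251 = 6.605004, which rounds to 6.6050.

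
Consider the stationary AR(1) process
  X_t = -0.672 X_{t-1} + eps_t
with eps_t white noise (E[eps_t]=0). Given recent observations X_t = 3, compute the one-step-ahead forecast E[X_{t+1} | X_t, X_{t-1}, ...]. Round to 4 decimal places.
E[X_{t+1} \mid \mathcal F_t] = -2.0160

For an AR(p) model X_t = c + sum_i phi_i X_{t-i} + eps_t, the
one-step-ahead conditional mean is
  E[X_{t+1} | X_t, ...] = c + sum_i phi_i X_{t+1-i}.
Substitute known values:
  E[X_{t+1} | ...] = (-0.672) * (3)
                   = -2.0160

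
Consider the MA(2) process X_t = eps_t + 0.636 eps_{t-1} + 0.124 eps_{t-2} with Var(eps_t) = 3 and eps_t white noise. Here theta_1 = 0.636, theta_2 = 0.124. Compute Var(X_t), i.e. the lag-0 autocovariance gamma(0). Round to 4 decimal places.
\gamma(0) = 4.2596

For an MA(q) process X_t = eps_t + sum_i theta_i eps_{t-i} with
Var(eps_t) = sigma^2, the variance is
  gamma(0) = sigma^2 * (1 + sum_i theta_i^2).
  sum_i theta_i^2 = (0.636)^2 + (0.124)^2 = 0.404496 + 0.015376 = 0.419872.
  gamma(0) = 3 * (1 + 0.419872) = 3 * 1.419872 = 4.259616, which rounds to 4.2596.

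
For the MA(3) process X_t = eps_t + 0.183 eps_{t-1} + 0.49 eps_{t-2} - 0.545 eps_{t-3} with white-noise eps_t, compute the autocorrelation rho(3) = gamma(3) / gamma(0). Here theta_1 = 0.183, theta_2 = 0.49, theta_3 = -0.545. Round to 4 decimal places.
\rho(3) = -0.3470

For an MA(q) process with theta_0 = 1, the autocovariance is
  gamma(k) = sigma^2 * sum_{i=0..q-k} theta_i * theta_{i+k},
and rho(k) = gamma(k) / gamma(0). Sigma^2 cancels.
  numerator   = (1)*(-0.545) = -0.545.
  denominator = (1)^2 + (0.183)^2 + (0.49)^2 + (-0.545)^2 = 1.570614.
  rho(3) = -0.545 / 1.570614 = -0.3470.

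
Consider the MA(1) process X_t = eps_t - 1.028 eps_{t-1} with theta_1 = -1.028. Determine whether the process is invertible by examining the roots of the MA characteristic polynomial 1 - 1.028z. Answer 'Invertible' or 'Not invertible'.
\text{Not invertible}

The MA(q) characteristic polynomial is P(z) = 1 - 1.028z.
Invertibility requires all roots to lie outside the unit circle, i.e. |z| > 1 for every root.
This is linear in z: 1 + (-1.028) z = 0  =>  z = -1/(-1.028) = 0.972763,  |z| = 0.972763.
Moduli of all roots: 0.9728.
All moduli strictly greater than 1? No.
Verdict: Not invertible.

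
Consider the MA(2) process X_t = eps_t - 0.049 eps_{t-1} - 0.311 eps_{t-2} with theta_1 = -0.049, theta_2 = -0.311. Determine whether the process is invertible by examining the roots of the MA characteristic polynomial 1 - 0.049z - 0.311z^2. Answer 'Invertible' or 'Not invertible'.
\text{Invertible}

The MA(q) characteristic polynomial is P(z) = 1 - 0.049z - 0.311z^2.
Invertibility requires all roots to lie outside the unit circle, i.e. |z| > 1 for every root.
Set 1 + (-0.049) z + (-0.311) z^2 = 0, i.e. a z^2 + b z + c = 0 with a = -0.311, b = -0.049, c = 1.
Discriminant D = b^2 - 4ac = (-0.049)^2 - 4*(-0.311)*1 = 0.002401 - (-1.244) = 1.246401.
D >= 0, so the roots are real: z = (-b +/- sqrt(D)) / (2a) = (0.049 +/- 1.116423) / (-0.622).
  z_1 = (0.049 + 1.116423) / (-0.622) = -1.8737,   |z_1| = 1.8737.
  z_2 = (0.049 - 1.116423) / (-0.622) = 1.7161,   |z_2| = 1.7161.
Moduli of all roots: 1.8737, 1.7161.
All moduli strictly greater than 1? Yes.
Verdict: Invertible.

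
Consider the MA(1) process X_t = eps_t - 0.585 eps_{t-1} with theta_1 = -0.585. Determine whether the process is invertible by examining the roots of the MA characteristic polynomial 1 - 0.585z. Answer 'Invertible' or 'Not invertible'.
\text{Invertible}

The MA(q) characteristic polynomial is P(z) = 1 - 0.585z.
Invertibility requires all roots to lie outside the unit circle, i.e. |z| > 1 for every root.
This is linear in z: 1 + (-0.585) z = 0  =>  z = -1/(-0.585) = 1.709402,  |z| = 1.709402.
Moduli of all roots: 1.7094.
All moduli strictly greater than 1? Yes.
Verdict: Invertible.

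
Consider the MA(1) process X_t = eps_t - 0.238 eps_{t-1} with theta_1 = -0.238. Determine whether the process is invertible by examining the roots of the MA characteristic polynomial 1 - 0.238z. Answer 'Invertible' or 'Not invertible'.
\text{Invertible}

The MA(q) characteristic polynomial is P(z) = 1 - 0.238z.
Invertibility requires all roots to lie outside the unit circle, i.e. |z| > 1 for every root.
This is linear in z: 1 + (-0.238) z = 0  =>  z = -1/(-0.238) = 4.201681,  |z| = 4.201681.
Moduli of all roots: 4.2017.
All moduli strictly greater than 1? Yes.
Verdict: Invertible.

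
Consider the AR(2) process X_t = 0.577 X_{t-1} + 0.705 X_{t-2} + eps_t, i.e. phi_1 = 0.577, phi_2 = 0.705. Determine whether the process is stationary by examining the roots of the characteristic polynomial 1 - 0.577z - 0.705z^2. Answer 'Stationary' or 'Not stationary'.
\text{Not stationary}

The AR(p) characteristic polynomial is P(z) = 1 - 0.577z - 0.705z^2.
Stationarity requires all roots to lie outside the unit circle, i.e. |z| > 1 for every root.
Set 1 + (-0.577) z + (-0.705) z^2 = 0, i.e. a z^2 + b z + c = 0 with a = -0.705, b = -0.577, c = 1.
Discriminant D = b^2 - 4ac = (-0.577)^2 - 4*(-0.705)*1 = 0.332929 - (-2.82) = 3.152929.
D >= 0, so the roots are real: z = (-b +/- sqrt(D)) / (2a) = (0.577 +/- 1.775649) / (-1.41).
  z_1 = (0.577 + 1.775649) / (-1.41) = -1.6685,   |z_1| = 1.6685.
  z_2 = (0.577 - 1.775649) / (-1.41) = 0.8501,   |z_2| = 0.8501.
Moduli of all roots: 1.6685, 0.8501.
All moduli strictly greater than 1? No.
Verdict: Not stationary.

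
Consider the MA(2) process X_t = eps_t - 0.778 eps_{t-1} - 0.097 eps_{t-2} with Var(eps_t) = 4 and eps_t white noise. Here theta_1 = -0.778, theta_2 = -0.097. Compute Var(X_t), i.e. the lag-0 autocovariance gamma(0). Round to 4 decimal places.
\gamma(0) = 6.4588

For an MA(q) process X_t = eps_t + sum_i theta_i eps_{t-i} with
Var(eps_t) = sigma^2, the variance is
  gamma(0) = sigma^2 * (1 + sum_i theta_i^2).
  sum_i theta_i^2 = (-0.778)^2 + (-0.097)^2 = 0.605284 + 0.009409 = 0.614693.
  gamma(0) = 4 * (1 + 0.614693) = 4 * 1.614693 = 6.458772, which rounds to 6.4588.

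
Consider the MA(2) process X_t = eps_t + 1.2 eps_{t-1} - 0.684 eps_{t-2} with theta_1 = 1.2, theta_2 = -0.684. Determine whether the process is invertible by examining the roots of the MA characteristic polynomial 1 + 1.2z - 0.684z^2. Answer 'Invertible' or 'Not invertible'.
\text{Not invertible}

The MA(q) characteristic polynomial is P(z) = 1 + 1.2z - 0.684z^2.
Invertibility requires all roots to lie outside the unit circle, i.e. |z| > 1 for every root.
Set 1 + (1.2) z + (-0.684) z^2 = 0, i.e. a z^2 + b z + c = 0 with a = -0.684, b = 1.2, c = 1.
Discriminant D = b^2 - 4ac = (1.2)^2 - 4*(-0.684)*1 = 1.44 - (-2.736) = 4.176.
D >= 0, so the roots are real: z = (-b +/- sqrt(D)) / (2a) = (-1.2 +/- 2.043526) / (-1.368).
  z_1 = (-1.2 + 2.043526) / (-1.368) = -0.6166,   |z_1| = 0.6166.
  z_2 = (-1.2 - 2.043526) / (-1.368) = 2.371,   |z_2| = 2.371.
Moduli of all roots: 0.6166, 2.3710.
All moduli strictly greater than 1? No.
Verdict: Not invertible.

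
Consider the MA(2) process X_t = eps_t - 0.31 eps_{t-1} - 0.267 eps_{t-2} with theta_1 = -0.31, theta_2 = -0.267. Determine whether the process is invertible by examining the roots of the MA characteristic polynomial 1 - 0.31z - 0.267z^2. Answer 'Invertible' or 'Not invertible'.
\text{Invertible}

The MA(q) characteristic polynomial is P(z) = 1 - 0.31z - 0.267z^2.
Invertibility requires all roots to lie outside the unit circle, i.e. |z| > 1 for every root.
Set 1 + (-0.31) z + (-0.267) z^2 = 0, i.e. a z^2 + b z + c = 0 with a = -0.267, b = -0.31, c = 1.
Discriminant D = b^2 - 4ac = (-0.31)^2 - 4*(-0.267)*1 = 0.0961 - (-1.068) = 1.1641.
D >= 0, so the roots are real: z = (-b +/- sqrt(D)) / (2a) = (0.31 +/- 1.078935) / (-0.534).
  z_1 = (0.31 + 1.078935) / (-0.534) = -2.601,   |z_1| = 2.601.
  z_2 = (0.31 - 1.078935) / (-0.534) = 1.44,   |z_2| = 1.44.
Moduli of all roots: 2.6010, 1.4400.
All moduli strictly greater than 1? Yes.
Verdict: Invertible.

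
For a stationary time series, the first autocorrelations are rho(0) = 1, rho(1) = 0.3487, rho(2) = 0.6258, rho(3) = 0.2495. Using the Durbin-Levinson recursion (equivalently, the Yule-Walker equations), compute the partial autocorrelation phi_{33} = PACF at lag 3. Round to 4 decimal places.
\phi_{33} = -0.0740

The PACF at lag k is phi_{kk}, the last component of the solution
to the Yule-Walker system G_k phi = r_k where
  (G_k)_{ij} = rho(|i - j|), (r_k)_i = rho(i), i,j = 1..k.
Equivalently, Durbin-Levinson gives phi_{kk} iteratively:
  phi_{11} = rho(1)
  phi_{kk} = [rho(k) - sum_{j=1..k-1} phi_{k-1,j} rho(k-j)]
            / [1 - sum_{j=1..k-1} phi_{k-1,j} rho(j)],
  phi_{k,j} = phi_{k-1,j} - phi_{kk} phi_{k-1,k-j},  j = 1..k-1.
Step k = 1:
  phi_11 = rho(1) = 0.3487.
Step k = 2:
  phi_22 = [rho(2) - phi_11 rho(1)] / [1 - phi_11 rho(1)] = [0.6258 - (0.3487)(0.3487)] / [1 - (0.3487)(0.3487)]
         = 0.50420831 / 0.87840831 = 0.574002.
  Update: phi_21 = phi_11 - phi_22 phi_11 = 0.3487 - (0.574002)(0.3487) = 0.148545.
Step k = 3:
  phi_33 = [rho(3) - phi_21 rho(2) - phi_22 rho(1)] / [1 - phi_21 rho(1) - phi_22 rho(2)]
    numerator   = 0.2495 - (0.148545)(0.6258) - (0.574002)(0.3487) = -0.0436143
    denominator = 1 - (0.148545)(0.3487) - (0.574002)(0.6258) = 0.58899163
  phi_33 = -0.0436143 / 0.58899163 = -0.074.
Therefore phi_{33} = -0.0740.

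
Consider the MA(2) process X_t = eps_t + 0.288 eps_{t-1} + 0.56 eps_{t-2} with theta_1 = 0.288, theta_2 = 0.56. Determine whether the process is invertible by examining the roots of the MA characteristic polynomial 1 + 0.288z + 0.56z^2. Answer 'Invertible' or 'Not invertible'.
\text{Invertible}

The MA(q) characteristic polynomial is P(z) = 1 + 0.288z + 0.56z^2.
Invertibility requires all roots to lie outside the unit circle, i.e. |z| > 1 for every root.
Set 1 + (0.288) z + (0.56) z^2 = 0, i.e. a z^2 + b z + c = 0 with a = 0.56, b = 0.288, c = 1.
Discriminant D = b^2 - 4ac = (0.288)^2 - 4*(0.56)*1 = 0.082944 - (2.24) = -2.157056.
D < 0, so the roots are the complex-conjugate pair z = (-b +/- i sqrt(-D)) / (2a) = -0.2571 +/- 1.3113i.
For a conjugate pair |z|^2 = z * conj(z) = (product of roots) = c/a = 1/(0.56) = 1.785714, so |z| = sqrt(1.785714) = 1.3363 for both roots.
Moduli of all roots: 1.3363, 1.3363.
All moduli strictly greater than 1? Yes.
Verdict: Invertible.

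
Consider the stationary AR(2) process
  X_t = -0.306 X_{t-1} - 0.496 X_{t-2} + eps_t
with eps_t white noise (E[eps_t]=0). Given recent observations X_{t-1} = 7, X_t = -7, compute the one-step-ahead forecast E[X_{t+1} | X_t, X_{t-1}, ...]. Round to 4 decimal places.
E[X_{t+1} \mid \mathcal F_t] = -1.3300

For an AR(p) model X_t = c + sum_i phi_i X_{t-i} + eps_t, the
one-step-ahead conditional mean is
  E[X_{t+1} | X_t, ...] = c + sum_i phi_i X_{t+1-i}.
Substitute known values:
  E[X_{t+1} | ...] = (-0.306) * (-7) + (-0.496) * (7)
                   = -1.3300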